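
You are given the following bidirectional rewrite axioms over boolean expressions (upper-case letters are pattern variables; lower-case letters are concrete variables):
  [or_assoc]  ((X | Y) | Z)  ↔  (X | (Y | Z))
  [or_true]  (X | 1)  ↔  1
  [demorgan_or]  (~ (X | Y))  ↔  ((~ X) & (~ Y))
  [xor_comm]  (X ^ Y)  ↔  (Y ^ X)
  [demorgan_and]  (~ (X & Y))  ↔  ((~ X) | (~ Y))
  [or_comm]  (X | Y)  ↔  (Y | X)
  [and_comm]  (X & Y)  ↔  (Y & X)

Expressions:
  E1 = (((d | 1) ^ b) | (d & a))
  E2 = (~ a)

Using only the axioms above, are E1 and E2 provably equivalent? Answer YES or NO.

All listed rules preserve value, hence provable equivalence implies equal values everywhere; look for a separating assignment.
a=0, b=1, d=0 gives E1 ↦ 0, E2 ↦ 1; values differ ⇒ not provably equivalent.

NO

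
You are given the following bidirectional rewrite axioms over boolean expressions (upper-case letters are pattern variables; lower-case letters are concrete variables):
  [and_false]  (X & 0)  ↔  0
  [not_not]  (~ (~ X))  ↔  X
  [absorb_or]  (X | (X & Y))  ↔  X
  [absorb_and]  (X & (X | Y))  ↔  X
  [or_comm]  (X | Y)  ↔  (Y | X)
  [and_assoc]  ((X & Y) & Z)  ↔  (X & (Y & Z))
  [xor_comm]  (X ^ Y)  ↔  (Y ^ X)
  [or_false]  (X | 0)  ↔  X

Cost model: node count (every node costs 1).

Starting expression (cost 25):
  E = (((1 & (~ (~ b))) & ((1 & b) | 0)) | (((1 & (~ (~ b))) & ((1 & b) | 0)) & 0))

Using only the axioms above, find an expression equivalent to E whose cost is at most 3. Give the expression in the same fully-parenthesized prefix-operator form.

1. [absorb_or →] (((1 & (~ (~ b))) & ((1 & b) | 0)) | (((1 & (~ (~ b))) & ((1 & b) | 0)) & 0))  →  ((1 & (~ (~ b))) & ((1 & b) | 0))
2. [not_not →] (~ (~ b))  →  b;  E = ((1 & b) & ((1 & b) | 0))
3. [absorb_and →] ((1 & b) & ((1 & b) | 0))  →  (1 & b);  cost 3 ≤ 3, done

(1 & b)   [cost 3]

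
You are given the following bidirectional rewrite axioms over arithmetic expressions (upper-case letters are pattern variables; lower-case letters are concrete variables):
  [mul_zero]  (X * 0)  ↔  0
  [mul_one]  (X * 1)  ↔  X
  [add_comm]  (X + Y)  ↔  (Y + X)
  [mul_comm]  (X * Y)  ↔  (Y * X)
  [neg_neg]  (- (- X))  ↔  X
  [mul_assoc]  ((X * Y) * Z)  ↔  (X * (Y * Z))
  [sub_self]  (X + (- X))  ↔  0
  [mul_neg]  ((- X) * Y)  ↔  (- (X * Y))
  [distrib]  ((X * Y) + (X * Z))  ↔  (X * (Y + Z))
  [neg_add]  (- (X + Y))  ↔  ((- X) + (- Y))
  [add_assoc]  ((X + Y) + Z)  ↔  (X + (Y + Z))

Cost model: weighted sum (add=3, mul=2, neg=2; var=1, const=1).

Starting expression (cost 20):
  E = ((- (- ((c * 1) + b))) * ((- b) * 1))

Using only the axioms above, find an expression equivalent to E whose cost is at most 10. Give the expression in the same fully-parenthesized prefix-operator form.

((c + b) * (- b))   [cost 10]

1. [neg_neg →] (- (- ((c * 1) + b)))  →  ((c * 1) + b);  E = (((c * 1) + b) * ((- b) * 1))
2. [mul_one →] (c * 1)  →  c;  E = ((c + b) * ((- b) * 1))
3. [mul_one →] ((- b) * 1)  →  (- b);  cost 10 ≤ 10, done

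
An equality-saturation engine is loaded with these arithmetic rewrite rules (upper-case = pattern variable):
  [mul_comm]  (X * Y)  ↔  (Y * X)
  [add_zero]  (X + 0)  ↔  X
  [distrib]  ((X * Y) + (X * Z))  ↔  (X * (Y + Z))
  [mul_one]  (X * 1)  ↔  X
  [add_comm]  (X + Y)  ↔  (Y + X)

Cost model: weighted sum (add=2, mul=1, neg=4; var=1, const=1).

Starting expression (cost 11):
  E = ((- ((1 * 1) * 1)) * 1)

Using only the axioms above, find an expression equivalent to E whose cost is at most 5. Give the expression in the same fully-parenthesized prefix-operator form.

(- 1)   [cost 5]

(1) ((- ((1 * 1) * 1)) * 1)  =[mul_one →]=  (- ((1 * 1) * 1))
(2) (1 * 1)  =[mul_one →]=  1    ⊢ (- (1 * 1))
(3) (1 * 1)  =[mul_one →]=  1    ⊢ cost 5, within 5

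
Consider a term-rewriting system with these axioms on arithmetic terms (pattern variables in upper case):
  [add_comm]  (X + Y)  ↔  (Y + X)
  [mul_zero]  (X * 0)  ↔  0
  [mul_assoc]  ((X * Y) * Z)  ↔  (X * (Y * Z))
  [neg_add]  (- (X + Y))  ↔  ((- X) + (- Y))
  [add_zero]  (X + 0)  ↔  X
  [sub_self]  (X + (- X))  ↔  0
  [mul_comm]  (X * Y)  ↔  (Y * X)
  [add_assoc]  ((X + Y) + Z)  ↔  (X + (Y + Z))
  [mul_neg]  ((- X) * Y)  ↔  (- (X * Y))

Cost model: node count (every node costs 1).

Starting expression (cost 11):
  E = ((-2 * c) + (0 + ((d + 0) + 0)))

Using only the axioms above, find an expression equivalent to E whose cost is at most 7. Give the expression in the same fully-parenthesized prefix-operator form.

1. [add_comm →] ((-2 * c) + (0 + ((d + 0) + 0)))  →  ((0 + ((d + 0) + 0)) + (-2 * c))
2. [add_zero →] (d + 0)  →  d;  E = ((0 + (d + 0)) + (-2 * c))
3. [add_zero →] (d + 0)  →  d;  cost 7 ≤ 7, done

((0 + d) + (-2 * c))   [cost 7]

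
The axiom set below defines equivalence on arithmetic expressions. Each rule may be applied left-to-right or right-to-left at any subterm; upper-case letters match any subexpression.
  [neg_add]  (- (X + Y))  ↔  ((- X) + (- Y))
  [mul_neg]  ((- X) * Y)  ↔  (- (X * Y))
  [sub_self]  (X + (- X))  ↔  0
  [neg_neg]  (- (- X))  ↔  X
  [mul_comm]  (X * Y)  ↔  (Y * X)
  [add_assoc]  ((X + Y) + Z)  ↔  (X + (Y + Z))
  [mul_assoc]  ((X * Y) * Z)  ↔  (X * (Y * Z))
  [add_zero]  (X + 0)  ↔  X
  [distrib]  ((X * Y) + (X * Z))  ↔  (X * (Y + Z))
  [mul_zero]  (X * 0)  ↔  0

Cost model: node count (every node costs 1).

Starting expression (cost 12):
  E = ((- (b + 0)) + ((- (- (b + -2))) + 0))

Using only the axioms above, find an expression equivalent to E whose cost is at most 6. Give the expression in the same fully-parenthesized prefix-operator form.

((- b) + (b + -2))   [cost 6]

(1) (- (- (b + -2)))  =[neg_neg →]=  (b + -2)    ⊢ ((- (b + 0)) + ((b + -2) + 0))
(2) (b + 0)  =[add_zero →]=  b    ⊢ ((- b) + ((b + -2) + 0))
(3) ((b + -2) + 0)  =[add_zero →]=  (b + -2)    ⊢ cost 6, within 6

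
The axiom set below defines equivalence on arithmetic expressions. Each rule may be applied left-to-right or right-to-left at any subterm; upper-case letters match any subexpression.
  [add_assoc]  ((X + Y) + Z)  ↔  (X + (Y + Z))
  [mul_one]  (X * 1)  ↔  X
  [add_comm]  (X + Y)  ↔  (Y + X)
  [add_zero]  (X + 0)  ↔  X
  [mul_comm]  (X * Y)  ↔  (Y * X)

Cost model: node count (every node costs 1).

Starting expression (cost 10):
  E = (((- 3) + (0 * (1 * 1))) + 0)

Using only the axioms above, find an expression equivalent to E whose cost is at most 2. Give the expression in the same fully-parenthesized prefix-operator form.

(- 3)   [cost 2]

(1) (((- 3) + (0 * (1 * 1))) + 0)  =[add_zero →]=  ((- 3) + (0 * (1 * 1)))
(2) (1 * 1)  =[mul_one →]=  1    ⊢ ((- 3) + (0 * 1))
(3) (0 * 1)  =[mul_one →]=  0    ⊢ ((- 3) + 0)
(4) ((- 3) + 0)  =[add_zero →]=  (- 3)    ⊢ cost 2, within 2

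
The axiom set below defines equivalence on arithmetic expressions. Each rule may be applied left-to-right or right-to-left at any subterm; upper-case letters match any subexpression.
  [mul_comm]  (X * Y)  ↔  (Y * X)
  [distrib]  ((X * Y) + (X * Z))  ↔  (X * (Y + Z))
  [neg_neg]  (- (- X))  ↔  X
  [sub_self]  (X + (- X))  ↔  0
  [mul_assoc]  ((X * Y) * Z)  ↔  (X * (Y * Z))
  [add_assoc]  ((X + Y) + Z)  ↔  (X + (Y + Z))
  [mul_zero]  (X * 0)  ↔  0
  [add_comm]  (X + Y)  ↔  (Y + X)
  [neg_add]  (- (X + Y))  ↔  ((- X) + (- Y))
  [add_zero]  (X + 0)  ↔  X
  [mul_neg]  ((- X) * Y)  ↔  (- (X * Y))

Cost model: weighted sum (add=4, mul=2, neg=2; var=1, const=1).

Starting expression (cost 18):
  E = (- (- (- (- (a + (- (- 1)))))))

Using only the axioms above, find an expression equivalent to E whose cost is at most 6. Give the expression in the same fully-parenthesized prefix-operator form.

(a + 1)   [cost 6]

(1) (- (- (- (- (a + (- (- 1)))))))  =[neg_neg →]=  (- (- (a + (- (- 1)))))
(2) (- (- (a + (- (- 1)))))  =[neg_neg →]=  (a + (- (- 1)))
(3) (- (- 1))  =[neg_neg →]=  1    ⊢ cost 6, within 6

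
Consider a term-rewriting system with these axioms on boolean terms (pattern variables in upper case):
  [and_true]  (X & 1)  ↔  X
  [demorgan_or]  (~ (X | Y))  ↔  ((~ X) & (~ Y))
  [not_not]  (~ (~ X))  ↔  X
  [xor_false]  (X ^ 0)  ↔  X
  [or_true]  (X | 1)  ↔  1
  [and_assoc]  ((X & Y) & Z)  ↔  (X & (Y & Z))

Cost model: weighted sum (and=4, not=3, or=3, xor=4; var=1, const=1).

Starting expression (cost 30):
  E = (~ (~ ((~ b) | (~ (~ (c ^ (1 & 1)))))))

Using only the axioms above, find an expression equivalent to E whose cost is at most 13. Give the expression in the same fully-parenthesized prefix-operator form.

(1) (1 & 1)  =[and_true →]=  1    ⊢ (~ (~ ((~ b) | (~ (~ (c ^ 1))))))
(2) (~ (~ ((~ b) | (~ (~ (c ^ 1))))))  =[not_not →]=  ((~ b) | (~ (~ (c ^ 1))))
(3) (~ (~ (c ^ 1)))  =[not_not →]=  (c ^ 1)    ⊢ cost 13, within 13

((~ b) | (c ^ 1))   [cost 13]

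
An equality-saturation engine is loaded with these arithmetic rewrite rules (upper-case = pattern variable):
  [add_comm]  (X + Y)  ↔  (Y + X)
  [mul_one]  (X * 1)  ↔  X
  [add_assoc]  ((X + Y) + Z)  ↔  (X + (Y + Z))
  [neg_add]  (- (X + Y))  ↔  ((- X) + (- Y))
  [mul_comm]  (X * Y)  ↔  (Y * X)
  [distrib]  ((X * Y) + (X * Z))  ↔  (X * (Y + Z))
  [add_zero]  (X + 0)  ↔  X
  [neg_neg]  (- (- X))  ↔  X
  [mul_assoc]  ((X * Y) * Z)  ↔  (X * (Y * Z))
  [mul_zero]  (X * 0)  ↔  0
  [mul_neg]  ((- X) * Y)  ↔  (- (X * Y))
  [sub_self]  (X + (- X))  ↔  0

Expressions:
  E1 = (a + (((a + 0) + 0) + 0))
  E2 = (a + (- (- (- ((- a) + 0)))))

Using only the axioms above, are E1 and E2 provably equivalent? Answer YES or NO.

YES

step 1: add_zero (→) rewrites (((a + 0) + 0) + 0) into ((a + 0) + 0), now (a + ((a + 0) + 0))
step 2: add_zero (→) rewrites (a + 0) into a, now (a + (a + 0))
step 3: add_zero (→) rewrites (a + 0) into a, now (a + a)
step 4: neg_neg (←) rewrites a into (- (- a)), now (a + (- (- a)))
step 5: neg_neg (←) rewrites (- (- a)) into (- (- (- (- a)))), now (a + (- (- (- (- a)))))
step 6: add_zero (←) rewrites (- a) into ((- a) + 0), which is E2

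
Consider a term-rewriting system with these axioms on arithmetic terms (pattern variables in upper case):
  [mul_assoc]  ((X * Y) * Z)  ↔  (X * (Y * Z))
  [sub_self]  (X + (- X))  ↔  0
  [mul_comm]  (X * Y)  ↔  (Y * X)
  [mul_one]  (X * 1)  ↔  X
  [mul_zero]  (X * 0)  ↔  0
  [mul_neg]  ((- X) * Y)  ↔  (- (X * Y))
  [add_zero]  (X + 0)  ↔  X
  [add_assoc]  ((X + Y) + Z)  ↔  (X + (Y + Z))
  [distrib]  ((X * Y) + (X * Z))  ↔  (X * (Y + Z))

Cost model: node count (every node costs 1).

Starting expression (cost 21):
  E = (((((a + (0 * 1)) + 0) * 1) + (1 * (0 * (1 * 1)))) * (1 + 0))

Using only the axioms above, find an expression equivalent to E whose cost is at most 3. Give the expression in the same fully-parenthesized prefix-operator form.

(1) (0 * 1)  =[mul_one →]=  0    ⊢ (((((a + 0) + 0) * 1) + (1 * (0 * (1 * 1)))) * (1 + 0))
(2) (1 * 1)  =[mul_one →]=  1    ⊢ (((((a + 0) + 0) * 1) + (1 * (0 * 1))) * (1 + 0))
(3) (((a + 0) + 0) * 1)  =[mul_one →]=  ((a + 0) + 0)    ⊢ ((((a + 0) + 0) + (1 * (0 * 1))) * (1 + 0))
(4) (0 * 1)  =[mul_one →]=  0    ⊢ ((((a + 0) + 0) + (1 * 0)) * (1 + 0))
(5) (1 + 0)  =[add_zero →]=  1    ⊢ ((((a + 0) + 0) + (1 * 0)) * 1)
(6) (a + 0)  =[add_zero →]=  a    ⊢ (((a + 0) + (1 * 0)) * 1)
(7) (1 * 0)  =[mul_zero →]=  0    ⊢ (((a + 0) + 0) * 1)
(8) (((a + 0) + 0) * 1)  =[mul_one →]=  ((a + 0) + 0)
(9) ((a + 0) + 0)  =[add_zero →]=  (a + 0)    ⊢ cost 3, within 3

(a + 0)   [cost 3]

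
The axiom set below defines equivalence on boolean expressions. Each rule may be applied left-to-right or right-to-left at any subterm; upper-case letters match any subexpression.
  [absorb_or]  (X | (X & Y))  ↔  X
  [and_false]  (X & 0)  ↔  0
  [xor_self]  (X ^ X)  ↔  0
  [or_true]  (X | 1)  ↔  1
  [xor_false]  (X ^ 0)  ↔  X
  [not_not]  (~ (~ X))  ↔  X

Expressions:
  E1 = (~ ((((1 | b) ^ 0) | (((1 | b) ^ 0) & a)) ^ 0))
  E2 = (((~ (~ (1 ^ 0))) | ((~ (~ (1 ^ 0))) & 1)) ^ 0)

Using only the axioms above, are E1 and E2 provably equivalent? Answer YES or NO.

NO

Every axiom is a valid identity, so a rewrite proof would force E1 and E2 to agree under every assignment.
At a=0, b=0: E1 = 0 but E2 = 1; they differ, so no derivation exists.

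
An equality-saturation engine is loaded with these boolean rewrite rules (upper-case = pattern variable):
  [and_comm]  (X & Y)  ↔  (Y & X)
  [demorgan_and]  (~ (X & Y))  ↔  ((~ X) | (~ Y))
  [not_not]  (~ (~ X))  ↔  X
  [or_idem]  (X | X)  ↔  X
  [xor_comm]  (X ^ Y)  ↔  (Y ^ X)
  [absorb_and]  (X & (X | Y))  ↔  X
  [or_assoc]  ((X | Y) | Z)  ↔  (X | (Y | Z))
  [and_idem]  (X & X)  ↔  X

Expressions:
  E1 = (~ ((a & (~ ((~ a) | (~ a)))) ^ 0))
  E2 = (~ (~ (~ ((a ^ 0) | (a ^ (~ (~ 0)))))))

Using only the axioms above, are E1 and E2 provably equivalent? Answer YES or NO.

(1) ((~ a) | (~ a))  =[or_idem →]=  (~ a)    ⊢ (~ ((a & (~ (~ a))) ^ 0))
(2) (~ (~ a))  =[not_not →]=  a    ⊢ (~ ((a & a) ^ 0))
(3) (a & a)  =[and_idem →]=  a    ⊢ (~ (a ^ 0))
(4) (a ^ 0)  =[not_not ←]=  (~ (~ (a ^ 0)))    ⊢ (~ (~ (~ (a ^ 0))))
(5) (a ^ 0)  =[or_idem ←]=  ((a ^ 0) | (a ^ 0))    ⊢ (~ (~ (~ ((a ^ 0) | (a ^ 0)))))
(6) 0  =[not_not ←]=  (~ (~ 0))    ⊢ E2

YES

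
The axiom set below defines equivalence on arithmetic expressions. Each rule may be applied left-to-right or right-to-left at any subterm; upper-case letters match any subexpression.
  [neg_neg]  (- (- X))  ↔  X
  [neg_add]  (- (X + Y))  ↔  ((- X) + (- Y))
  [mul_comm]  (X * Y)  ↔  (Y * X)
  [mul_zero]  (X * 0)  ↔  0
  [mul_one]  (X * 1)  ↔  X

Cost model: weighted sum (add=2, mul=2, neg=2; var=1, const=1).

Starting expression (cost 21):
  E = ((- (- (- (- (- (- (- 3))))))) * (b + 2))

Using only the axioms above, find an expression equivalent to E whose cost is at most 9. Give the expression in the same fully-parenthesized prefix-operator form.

((- 3) * (b + 2))   [cost 9]

1. [neg_neg →] (- (- (- (- (- 3)))))  →  (- (- (- 3)));  E = ((- (- (- (- (- 3))))) * (b + 2))
2. [neg_neg →] (- (- (- 3)))  →  (- 3);  E = ((- (- (- 3))) * (b + 2))
3. [neg_neg →] (- (- (- 3)))  →  (- 3);  cost 9 ≤ 9, done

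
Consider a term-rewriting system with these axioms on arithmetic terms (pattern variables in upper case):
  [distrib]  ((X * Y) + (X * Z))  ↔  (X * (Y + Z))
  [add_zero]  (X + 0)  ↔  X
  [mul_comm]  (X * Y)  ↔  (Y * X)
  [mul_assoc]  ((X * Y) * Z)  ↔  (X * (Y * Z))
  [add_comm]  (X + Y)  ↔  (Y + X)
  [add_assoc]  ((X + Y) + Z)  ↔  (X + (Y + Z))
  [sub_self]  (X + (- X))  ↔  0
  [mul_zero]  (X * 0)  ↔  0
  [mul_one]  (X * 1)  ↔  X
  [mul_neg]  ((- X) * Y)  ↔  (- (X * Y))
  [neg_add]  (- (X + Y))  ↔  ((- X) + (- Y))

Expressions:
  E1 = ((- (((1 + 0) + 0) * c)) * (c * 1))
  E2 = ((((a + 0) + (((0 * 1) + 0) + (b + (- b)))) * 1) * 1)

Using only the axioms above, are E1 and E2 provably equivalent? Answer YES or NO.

Every axiom is a valid identity, so a rewrite proof would force E1 and E2 to agree under every assignment.
At a=0, b=0, c=1: E1 = -1 but E2 = 0; they differ, so no derivation exists.

NO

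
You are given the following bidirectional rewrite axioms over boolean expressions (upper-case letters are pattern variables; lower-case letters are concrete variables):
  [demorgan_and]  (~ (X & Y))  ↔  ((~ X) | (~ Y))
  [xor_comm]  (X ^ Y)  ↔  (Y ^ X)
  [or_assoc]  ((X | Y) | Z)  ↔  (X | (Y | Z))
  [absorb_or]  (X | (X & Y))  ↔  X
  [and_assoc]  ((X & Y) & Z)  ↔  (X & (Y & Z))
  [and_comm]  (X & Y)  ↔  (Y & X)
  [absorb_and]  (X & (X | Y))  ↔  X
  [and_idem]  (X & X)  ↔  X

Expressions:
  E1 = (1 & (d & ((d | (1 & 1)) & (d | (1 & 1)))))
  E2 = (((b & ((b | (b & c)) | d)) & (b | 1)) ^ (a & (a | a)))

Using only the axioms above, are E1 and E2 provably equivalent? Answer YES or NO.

All listed rules preserve value, hence provable equivalence implies equal values everywhere; look for a separating assignment.
a=0, b=0, c=0, d=1 gives E1 ↦ 1, E2 ↦ 0; values differ ⇒ not provably equivalent.

NO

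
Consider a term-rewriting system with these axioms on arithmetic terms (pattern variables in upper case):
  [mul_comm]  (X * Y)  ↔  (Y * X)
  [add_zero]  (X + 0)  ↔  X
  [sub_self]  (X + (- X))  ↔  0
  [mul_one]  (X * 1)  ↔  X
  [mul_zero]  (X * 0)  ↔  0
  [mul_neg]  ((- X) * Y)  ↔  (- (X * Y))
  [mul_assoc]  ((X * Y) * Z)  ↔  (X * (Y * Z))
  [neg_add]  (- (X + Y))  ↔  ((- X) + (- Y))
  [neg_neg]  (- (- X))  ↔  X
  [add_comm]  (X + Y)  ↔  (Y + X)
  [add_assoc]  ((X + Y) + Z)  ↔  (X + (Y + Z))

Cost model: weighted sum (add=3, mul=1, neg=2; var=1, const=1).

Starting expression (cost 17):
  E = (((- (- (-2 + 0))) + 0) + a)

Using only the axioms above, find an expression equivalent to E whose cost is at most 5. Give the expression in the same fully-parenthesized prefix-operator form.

1. [add_zero →] (-2 + 0)  →  -2;  E = (((- (- -2)) + 0) + a)
2. [add_zero →] ((- (- -2)) + 0)  →  (- (- -2));  E = ((- (- -2)) + a)
3. [neg_neg →] (- (- -2))  →  -2;  cost 5 ≤ 5, done

(-2 + a)   [cost 5]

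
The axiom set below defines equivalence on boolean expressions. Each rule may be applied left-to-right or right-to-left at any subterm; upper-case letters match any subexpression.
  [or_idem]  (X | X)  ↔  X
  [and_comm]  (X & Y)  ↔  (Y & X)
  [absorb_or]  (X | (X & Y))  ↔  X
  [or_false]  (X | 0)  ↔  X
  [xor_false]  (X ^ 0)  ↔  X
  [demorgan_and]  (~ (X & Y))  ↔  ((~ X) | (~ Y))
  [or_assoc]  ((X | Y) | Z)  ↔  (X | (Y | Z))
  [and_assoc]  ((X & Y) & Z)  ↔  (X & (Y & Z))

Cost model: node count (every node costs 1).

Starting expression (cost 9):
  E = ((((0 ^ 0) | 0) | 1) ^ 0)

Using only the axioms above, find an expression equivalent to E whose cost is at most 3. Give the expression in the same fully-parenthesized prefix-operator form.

(0 | 1)   [cost 3]

step 1: xor_false (→) rewrites ((((0 ^ 0) | 0) | 1) ^ 0) into (((0 ^ 0) | 0) | 1)
step 2: xor_false (→) rewrites (0 ^ 0) into 0, now ((0 | 0) | 1)
step 3: or_false (→) rewrites (0 | 0) into 0, reaching cost 3 (bound 3)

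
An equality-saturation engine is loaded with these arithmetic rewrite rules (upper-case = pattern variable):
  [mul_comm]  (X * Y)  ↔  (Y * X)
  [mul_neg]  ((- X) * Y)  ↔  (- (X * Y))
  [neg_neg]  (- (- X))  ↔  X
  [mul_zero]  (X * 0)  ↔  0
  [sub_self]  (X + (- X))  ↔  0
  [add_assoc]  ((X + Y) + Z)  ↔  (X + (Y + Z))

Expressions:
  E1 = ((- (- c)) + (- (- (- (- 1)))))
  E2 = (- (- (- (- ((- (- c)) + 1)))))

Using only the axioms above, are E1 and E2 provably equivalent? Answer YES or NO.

(1) (- (- 1))  =[neg_neg →]=  1    ⊢ ((- (- c)) + (- (- 1)))
(2) (- (- c))  =[neg_neg →]=  c    ⊢ (c + (- (- 1)))
(3) (- (- 1))  =[neg_neg →]=  1    ⊢ (c + 1)
(4) c  =[neg_neg ←]=  (- (- c))    ⊢ ((- (- c)) + 1)
(5) ((- (- c)) + 1)  =[neg_neg ←]=  (- (- ((- (- c)) + 1)))
(6) (- (- ((- (- c)) + 1)))  =[neg_neg ←]=  (- (- (- (- ((- (- c)) + 1)))))    ⊢ E2

YES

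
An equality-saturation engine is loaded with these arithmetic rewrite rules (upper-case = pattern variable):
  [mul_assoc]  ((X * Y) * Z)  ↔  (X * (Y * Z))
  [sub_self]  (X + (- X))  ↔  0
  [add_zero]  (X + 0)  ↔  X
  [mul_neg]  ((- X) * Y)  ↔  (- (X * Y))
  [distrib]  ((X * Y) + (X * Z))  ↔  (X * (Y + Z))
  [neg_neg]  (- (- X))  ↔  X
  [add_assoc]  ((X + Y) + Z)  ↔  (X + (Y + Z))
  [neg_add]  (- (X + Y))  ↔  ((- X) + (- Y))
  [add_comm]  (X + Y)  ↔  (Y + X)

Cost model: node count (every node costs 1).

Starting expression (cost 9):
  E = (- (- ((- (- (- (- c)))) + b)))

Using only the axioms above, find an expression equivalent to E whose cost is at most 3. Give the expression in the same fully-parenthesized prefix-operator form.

(c + b)   [cost 3]

(1) (- (- (- (- c))))  =[neg_neg →]=  (- (- c))    ⊢ (- (- ((- (- c)) + b)))
(2) (- (- c))  =[neg_neg →]=  c    ⊢ (- (- (c + b)))
(3) (- (- (c + b)))  =[neg_neg →]=  (c + b)    ⊢ cost 3, within 3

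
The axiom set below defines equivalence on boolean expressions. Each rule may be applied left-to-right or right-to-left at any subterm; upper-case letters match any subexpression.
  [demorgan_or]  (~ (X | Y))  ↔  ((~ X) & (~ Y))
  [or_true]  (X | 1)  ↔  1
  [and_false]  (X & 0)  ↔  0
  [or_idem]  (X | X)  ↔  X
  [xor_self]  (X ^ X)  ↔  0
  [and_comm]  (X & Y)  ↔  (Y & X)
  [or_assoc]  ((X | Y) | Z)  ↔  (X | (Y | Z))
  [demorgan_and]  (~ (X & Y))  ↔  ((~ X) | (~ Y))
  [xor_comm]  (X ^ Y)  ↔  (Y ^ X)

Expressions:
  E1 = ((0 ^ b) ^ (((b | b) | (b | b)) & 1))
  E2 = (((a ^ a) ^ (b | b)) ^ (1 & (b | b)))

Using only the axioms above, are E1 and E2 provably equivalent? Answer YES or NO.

YES

1. [or_idem →] ((b | b) | (b | b))  →  (b | b);  E1 = ((0 ^ b) ^ ((b | b) & 1))
2. [or_idem →] (b | b)  →  b;  E1 = ((0 ^ b) ^ (b & 1))
3. [and_comm →] (b & 1)  →  (1 & b);  E1 = ((0 ^ b) ^ (1 & b))
4. [or_idem ←] b  →  (b | b);  E1 = ((0 ^ b) ^ (1 & (b | b)))
5. [xor_self ←] 0  →  (a ^ a);  E1 = (((a ^ a) ^ b) ^ (1 & (b | b)))
6. [or_idem ←] b  →  (b | b);  this is E2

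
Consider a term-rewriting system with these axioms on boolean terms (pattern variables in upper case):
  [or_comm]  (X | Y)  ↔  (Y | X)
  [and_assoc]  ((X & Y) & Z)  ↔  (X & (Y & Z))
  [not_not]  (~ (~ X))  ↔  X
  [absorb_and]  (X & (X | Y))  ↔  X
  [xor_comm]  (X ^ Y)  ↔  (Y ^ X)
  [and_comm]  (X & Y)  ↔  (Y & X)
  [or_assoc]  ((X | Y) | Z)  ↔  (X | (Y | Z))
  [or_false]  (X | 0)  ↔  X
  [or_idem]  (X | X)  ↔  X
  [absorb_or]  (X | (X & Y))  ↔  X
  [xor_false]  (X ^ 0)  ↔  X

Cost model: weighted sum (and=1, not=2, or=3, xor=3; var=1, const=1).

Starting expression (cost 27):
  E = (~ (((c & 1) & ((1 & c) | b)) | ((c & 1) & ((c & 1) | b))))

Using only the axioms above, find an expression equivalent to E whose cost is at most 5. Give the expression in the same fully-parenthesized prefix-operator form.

(~ (c & 1))   [cost 5]

(1) (1 & c)  =[and_comm →]=  (c & 1)    ⊢ (~ (((c & 1) & ((c & 1) | b)) | ((c & 1) & ((c & 1) | b))))
(2) (((c & 1) & ((c & 1) | b)) | ((c & 1) & ((c & 1) | b)))  =[or_idem →]=  ((c & 1) & ((c & 1) | b))    ⊢ (~ ((c & 1) & ((c & 1) | b)))
(3) ((c & 1) & ((c & 1) | b))  =[absorb_and →]=  (c & 1)    ⊢ cost 5, within 5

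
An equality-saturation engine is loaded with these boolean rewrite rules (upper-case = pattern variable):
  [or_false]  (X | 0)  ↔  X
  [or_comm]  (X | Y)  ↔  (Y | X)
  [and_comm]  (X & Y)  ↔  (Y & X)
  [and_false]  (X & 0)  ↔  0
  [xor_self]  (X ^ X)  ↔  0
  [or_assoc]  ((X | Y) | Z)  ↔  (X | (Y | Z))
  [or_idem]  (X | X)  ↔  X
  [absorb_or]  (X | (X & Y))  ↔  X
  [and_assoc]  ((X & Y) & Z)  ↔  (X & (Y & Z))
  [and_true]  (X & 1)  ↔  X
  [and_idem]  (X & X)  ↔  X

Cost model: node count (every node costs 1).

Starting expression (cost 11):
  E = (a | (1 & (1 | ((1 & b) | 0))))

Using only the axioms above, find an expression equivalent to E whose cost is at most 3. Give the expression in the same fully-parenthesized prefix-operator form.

1. [or_false →] ((1 & b) | 0)  →  (1 & b);  E = (a | (1 & (1 | (1 & b))))
2. [absorb_or →] (1 | (1 & b))  →  1;  E = (a | (1 & 1))
3. [and_idem →] (1 & 1)  →  1;  cost 3 ≤ 3, done

(a | 1)   [cost 3]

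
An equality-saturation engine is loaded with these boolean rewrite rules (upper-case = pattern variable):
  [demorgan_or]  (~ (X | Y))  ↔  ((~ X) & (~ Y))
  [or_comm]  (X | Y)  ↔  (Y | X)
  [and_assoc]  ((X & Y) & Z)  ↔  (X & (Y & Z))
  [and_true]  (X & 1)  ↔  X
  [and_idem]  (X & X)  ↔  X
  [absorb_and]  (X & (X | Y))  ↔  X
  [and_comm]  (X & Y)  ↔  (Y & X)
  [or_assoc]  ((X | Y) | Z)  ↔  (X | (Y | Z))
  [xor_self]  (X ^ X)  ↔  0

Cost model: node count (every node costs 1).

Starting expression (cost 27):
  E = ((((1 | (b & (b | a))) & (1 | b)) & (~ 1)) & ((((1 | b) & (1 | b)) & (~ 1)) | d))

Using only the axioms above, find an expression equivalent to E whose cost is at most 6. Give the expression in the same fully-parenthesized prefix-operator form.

((1 | b) & (~ 1))   [cost 6]

(1) (b & (b | a))  =[absorb_and →]=  b    ⊢ ((((1 | b) & (1 | b)) & (~ 1)) & ((((1 | b) & (1 | b)) & (~ 1)) | d))
(2) ((((1 | b) & (1 | b)) & (~ 1)) & ((((1 | b) & (1 | b)) & (~ 1)) | d))  =[absorb_and →]=  (((1 | b) & (1 | b)) & (~ 1))
(3) ((1 | b) & (1 | b))  =[and_idem →]=  (1 | b)    ⊢ cost 6, within 6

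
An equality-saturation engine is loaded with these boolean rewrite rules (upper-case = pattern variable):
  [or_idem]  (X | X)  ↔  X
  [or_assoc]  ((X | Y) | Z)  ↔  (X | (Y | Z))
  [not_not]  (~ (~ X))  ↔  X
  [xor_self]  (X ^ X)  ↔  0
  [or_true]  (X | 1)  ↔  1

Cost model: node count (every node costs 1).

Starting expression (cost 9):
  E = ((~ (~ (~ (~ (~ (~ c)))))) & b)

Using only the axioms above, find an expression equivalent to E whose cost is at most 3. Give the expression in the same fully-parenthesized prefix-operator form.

(c & b)   [cost 3]

(1) (~ (~ (~ c)))  =[not_not →]=  (~ c)    ⊢ ((~ (~ (~ (~ c)))) & b)
(2) (~ (~ c))  =[not_not →]=  c    ⊢ ((~ (~ c)) & b)
(3) (~ (~ c))  =[not_not →]=  c    ⊢ cost 3, within 3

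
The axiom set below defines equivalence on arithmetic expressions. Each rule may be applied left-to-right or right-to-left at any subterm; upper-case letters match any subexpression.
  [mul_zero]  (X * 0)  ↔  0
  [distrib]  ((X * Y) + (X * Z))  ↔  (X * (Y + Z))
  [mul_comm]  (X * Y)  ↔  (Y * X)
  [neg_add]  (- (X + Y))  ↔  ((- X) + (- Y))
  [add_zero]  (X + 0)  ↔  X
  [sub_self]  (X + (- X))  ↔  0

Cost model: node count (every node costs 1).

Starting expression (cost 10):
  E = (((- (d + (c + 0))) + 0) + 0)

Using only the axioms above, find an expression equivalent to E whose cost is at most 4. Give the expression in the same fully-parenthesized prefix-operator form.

(1) (c + 0)  =[add_zero →]=  c    ⊢ (((- (d + c)) + 0) + 0)
(2) (((- (d + c)) + 0) + 0)  =[add_zero →]=  ((- (d + c)) + 0)
(3) ((- (d + c)) + 0)  =[add_zero →]=  (- (d + c))    ⊢ cost 4, within 4

(- (d + c))   [cost 4]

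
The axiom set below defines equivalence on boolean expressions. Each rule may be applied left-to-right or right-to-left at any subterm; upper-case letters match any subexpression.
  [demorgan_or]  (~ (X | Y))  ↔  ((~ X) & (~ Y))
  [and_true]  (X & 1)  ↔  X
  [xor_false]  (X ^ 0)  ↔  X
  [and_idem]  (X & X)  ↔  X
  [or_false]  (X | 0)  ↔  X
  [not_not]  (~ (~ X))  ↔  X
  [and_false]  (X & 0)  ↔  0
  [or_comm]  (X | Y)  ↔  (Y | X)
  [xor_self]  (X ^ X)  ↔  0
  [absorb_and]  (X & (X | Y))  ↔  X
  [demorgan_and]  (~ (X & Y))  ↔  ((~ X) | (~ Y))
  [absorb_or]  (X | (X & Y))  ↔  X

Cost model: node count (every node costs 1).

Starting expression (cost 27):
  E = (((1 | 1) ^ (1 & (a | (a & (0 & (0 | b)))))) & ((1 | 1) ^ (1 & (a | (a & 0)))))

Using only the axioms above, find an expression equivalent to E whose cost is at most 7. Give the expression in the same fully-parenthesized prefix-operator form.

(1) (0 & (0 | b))  =[absorb_and →]=  0    ⊢ (((1 | 1) ^ (1 & (a | (a & 0)))) & ((1 | 1) ^ (1 & (a | (a & 0)))))
(2) (((1 | 1) ^ (1 & (a | (a & 0)))) & ((1 | 1) ^ (1 & (a | (a & 0)))))  =[and_idem →]=  ((1 | 1) ^ (1 & (a | (a & 0))))
(3) (a | (a & 0))  =[absorb_or →]=  a    ⊢ cost 7, within 7

((1 | 1) ^ (1 & a))   [cost 7]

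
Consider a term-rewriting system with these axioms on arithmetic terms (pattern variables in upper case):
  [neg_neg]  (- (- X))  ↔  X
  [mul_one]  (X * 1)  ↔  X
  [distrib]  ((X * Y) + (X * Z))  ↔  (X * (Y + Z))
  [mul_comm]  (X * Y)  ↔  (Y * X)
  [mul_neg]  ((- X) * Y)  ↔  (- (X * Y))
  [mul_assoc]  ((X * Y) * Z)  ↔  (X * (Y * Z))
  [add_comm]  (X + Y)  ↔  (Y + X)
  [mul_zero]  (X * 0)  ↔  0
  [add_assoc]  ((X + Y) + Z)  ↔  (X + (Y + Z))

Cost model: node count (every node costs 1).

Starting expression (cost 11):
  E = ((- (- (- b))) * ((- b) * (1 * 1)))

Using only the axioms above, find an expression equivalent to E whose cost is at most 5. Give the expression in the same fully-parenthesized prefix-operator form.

((- b) * (- b))   [cost 5]

1. [mul_one →] (1 * 1)  →  1;  E = ((- (- (- b))) * ((- b) * 1))
2. [mul_one →] ((- b) * 1)  →  (- b);  E = ((- (- (- b))) * (- b))
3. [neg_neg →] (- (- (- b)))  →  (- b);  cost 5 ≤ 5, done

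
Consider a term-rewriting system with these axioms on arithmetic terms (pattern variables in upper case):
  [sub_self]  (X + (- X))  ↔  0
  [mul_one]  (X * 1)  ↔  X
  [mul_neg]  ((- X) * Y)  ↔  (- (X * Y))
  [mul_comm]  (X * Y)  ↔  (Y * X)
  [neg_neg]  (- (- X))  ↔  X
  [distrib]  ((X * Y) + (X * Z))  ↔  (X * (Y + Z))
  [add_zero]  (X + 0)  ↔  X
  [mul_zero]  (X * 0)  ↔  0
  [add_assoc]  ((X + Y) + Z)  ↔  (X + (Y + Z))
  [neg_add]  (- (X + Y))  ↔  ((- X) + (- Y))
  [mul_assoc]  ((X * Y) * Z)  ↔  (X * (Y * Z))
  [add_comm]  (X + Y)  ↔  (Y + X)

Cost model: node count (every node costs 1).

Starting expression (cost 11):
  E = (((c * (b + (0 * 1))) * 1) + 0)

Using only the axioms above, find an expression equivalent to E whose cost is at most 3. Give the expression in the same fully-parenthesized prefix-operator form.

(1) (((c * (b + (0 * 1))) * 1) + 0)  =[add_zero →]=  ((c * (b + (0 * 1))) * 1)
(2) (0 * 1)  =[mul_one →]=  0    ⊢ ((c * (b + 0)) * 1)
(3) (b + 0)  =[add_zero →]=  b    ⊢ ((c * b) * 1)
(4) (c * b)  =[mul_comm →]=  (b * c)    ⊢ ((b * c) * 1)
(5) ((b * c) * 1)  =[mul_one →]=  (b * c)    ⊢ cost 3, within 3

(b * c)   [cost 3]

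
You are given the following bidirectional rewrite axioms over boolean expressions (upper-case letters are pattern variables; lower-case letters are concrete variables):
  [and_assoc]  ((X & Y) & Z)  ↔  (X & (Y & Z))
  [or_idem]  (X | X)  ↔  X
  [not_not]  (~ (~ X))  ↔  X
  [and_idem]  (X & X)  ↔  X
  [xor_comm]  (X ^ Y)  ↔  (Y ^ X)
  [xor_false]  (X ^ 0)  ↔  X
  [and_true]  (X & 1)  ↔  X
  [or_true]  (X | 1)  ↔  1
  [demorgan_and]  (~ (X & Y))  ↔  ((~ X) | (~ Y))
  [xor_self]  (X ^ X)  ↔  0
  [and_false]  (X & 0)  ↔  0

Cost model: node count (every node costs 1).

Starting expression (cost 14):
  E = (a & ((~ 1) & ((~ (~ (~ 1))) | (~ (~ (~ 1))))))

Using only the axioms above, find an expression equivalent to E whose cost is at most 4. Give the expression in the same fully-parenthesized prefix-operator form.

(a & (~ 1))   [cost 4]

step 1: or_idem (→) rewrites ((~ (~ (~ 1))) | (~ (~ (~ 1)))) into (~ (~ (~ 1))), now (a & ((~ 1) & (~ (~ (~ 1)))))
step 2: not_not (→) rewrites (~ (~ 1)) into 1, now (a & ((~ 1) & (~ 1)))
step 3: and_idem (→) rewrites ((~ 1) & (~ 1)) into (~ 1), reaching cost 4 (bound 4)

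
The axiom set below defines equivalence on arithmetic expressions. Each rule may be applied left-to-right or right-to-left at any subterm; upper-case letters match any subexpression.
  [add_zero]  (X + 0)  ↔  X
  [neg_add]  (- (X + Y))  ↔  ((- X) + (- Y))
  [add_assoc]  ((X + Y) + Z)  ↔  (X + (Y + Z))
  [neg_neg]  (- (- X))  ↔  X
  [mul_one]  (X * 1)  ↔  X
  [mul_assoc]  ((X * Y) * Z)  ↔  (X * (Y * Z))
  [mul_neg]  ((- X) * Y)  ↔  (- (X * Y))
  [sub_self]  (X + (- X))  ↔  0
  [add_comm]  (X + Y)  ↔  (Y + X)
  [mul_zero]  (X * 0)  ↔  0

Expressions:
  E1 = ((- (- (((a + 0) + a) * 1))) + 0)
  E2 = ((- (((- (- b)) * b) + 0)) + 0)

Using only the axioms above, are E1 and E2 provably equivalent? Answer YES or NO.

All listed rules preserve value, hence provable equivalence implies equal values everywhere; look for a separating assignment.
a=0, b=1 gives E1 ↦ 0, E2 ↦ -1; values differ ⇒ not provably equivalent.

NO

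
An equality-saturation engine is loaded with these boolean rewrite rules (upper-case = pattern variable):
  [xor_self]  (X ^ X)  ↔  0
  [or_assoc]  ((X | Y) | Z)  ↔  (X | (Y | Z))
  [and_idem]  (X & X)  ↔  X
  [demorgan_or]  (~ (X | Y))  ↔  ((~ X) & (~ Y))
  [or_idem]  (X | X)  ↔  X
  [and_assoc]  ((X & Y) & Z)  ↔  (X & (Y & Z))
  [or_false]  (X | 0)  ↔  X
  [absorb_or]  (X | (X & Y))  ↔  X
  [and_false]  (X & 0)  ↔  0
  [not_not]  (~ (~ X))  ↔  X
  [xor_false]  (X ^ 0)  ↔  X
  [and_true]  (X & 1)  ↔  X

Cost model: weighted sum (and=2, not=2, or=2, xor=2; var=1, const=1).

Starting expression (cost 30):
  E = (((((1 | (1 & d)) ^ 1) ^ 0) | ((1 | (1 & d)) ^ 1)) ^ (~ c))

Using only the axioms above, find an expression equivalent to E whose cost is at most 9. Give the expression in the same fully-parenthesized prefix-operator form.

((1 ^ 1) ^ (~ c))   [cost 9]

step 1: xor_false (→) rewrites (((1 | (1 & d)) ^ 1) ^ 0) into ((1 | (1 & d)) ^ 1), now ((((1 | (1 & d)) ^ 1) | ((1 | (1 & d)) ^ 1)) ^ (~ c))
step 2: or_idem (→) rewrites (((1 | (1 & d)) ^ 1) | ((1 | (1 & d)) ^ 1)) into ((1 | (1 & d)) ^ 1), now (((1 | (1 & d)) ^ 1) ^ (~ c))
step 3: absorb_or (→) rewrites (1 | (1 & d)) into 1, reaching cost 9 (bound 9)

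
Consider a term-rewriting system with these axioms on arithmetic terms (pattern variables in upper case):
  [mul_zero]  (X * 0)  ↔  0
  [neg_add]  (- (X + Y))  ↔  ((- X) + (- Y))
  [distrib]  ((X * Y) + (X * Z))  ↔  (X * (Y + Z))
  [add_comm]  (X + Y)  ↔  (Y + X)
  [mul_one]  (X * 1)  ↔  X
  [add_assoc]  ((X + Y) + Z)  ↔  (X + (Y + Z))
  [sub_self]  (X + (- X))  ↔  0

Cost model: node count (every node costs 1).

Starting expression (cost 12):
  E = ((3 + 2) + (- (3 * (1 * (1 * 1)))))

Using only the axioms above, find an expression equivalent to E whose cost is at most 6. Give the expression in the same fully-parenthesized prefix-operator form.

((3 + 2) + (- 3))   [cost 6]

(1) (1 * 1)  =[mul_one →]=  1    ⊢ ((3 + 2) + (- (3 * (1 * 1))))
(2) (1 * 1)  =[mul_one →]=  1    ⊢ ((3 + 2) + (- (3 * 1)))
(3) (3 * 1)  =[mul_one →]=  3    ⊢ cost 6, within 6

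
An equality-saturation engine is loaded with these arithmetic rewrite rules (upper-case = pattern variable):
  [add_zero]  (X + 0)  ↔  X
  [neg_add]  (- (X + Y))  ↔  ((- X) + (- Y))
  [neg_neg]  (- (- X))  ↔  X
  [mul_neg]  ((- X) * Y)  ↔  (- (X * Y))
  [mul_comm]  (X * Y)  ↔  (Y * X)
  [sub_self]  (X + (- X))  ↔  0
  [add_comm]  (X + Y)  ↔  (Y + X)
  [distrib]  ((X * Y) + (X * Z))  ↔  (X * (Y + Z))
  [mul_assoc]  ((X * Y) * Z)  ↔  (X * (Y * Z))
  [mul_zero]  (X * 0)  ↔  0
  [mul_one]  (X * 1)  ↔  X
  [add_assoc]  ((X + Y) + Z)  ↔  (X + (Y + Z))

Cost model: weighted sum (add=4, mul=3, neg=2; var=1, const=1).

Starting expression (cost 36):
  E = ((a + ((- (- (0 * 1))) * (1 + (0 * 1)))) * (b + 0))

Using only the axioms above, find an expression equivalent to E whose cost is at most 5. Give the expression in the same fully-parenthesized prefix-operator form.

(a * b)   [cost 5]

step 1: mul_one (→) rewrites (0 * 1) into 0, now ((a + ((- (- 0)) * (1 + (0 * 1)))) * (b + 0))
step 2: neg_neg (→) rewrites (- (- 0)) into 0, now ((a + (0 * (1 + (0 * 1)))) * (b + 0))
step 3: mul_one (→) rewrites (0 * 1) into 0, now ((a + (0 * (1 + 0))) * (b + 0))
step 4: add_comm (→) rewrites (a + (0 * (1 + 0))) into ((0 * (1 + 0)) + a), now (((0 * (1 + 0)) + a) * (b + 0))
step 5: add_zero (→) rewrites (1 + 0) into 1, now (((0 * 1) + a) * (b + 0))
step 6: add_zero (→) rewrites (b + 0) into b, now (((0 * 1) + a) * b)
step 7: mul_one (→) rewrites (0 * 1) into 0, now ((0 + a) * b)
step 8: add_comm (→) rewrites (0 + a) into (a + 0), now ((a + 0) * b)
step 9: add_zero (→) rewrites (a + 0) into a, reaching cost 5 (bound 5)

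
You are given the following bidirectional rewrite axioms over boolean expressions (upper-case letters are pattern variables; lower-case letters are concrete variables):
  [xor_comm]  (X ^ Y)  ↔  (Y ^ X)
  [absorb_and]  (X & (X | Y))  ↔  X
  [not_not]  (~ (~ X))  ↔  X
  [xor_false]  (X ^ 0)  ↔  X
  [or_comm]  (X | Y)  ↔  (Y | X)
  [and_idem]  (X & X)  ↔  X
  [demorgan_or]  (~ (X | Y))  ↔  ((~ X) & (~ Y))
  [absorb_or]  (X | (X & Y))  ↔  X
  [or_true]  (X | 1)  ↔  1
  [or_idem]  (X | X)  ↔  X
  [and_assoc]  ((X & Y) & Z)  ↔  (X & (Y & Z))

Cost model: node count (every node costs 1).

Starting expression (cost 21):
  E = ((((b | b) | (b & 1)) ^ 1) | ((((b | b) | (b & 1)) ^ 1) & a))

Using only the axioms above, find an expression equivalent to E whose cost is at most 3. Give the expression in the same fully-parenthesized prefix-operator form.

(b ^ 1)   [cost 3]

1. [absorb_or →] ((((b | b) | (b & 1)) ^ 1) | ((((b | b) | (b & 1)) ^ 1) & a))  →  (((b | b) | (b & 1)) ^ 1)
2. [or_idem →] (b | b)  →  b;  E = ((b | (b & 1)) ^ 1)
3. [absorb_or →] (b | (b & 1))  →  b;  cost 3 ≤ 3, done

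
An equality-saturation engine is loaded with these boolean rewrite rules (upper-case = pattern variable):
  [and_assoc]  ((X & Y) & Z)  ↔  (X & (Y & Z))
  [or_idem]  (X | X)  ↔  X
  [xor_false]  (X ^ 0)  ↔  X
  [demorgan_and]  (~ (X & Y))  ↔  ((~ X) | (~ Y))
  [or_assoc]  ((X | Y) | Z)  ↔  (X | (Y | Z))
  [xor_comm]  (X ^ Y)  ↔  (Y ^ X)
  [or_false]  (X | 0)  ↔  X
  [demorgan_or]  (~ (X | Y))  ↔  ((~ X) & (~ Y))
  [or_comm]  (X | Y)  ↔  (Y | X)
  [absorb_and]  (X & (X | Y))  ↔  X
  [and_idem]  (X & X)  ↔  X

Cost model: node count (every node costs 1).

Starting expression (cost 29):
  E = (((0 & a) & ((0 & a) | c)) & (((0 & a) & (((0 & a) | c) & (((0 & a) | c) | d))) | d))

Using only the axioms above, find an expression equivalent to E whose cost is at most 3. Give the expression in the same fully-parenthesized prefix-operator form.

(0 & a)   [cost 3]

step 1: absorb_and (→) rewrites (((0 & a) | c) & (((0 & a) | c) | d)) into ((0 & a) | c), now (((0 & a) & ((0 & a) | c)) & (((0 & a) & ((0 & a) | c)) | d))
step 2: absorb_and (→) rewrites (((0 & a) & ((0 & a) | c)) & (((0 & a) & ((0 & a) | c)) | d)) into ((0 & a) & ((0 & a) | c))
step 3: absorb_and (→) rewrites ((0 & a) & ((0 & a) | c)) into (0 & a), reaching cost 3 (bound 3)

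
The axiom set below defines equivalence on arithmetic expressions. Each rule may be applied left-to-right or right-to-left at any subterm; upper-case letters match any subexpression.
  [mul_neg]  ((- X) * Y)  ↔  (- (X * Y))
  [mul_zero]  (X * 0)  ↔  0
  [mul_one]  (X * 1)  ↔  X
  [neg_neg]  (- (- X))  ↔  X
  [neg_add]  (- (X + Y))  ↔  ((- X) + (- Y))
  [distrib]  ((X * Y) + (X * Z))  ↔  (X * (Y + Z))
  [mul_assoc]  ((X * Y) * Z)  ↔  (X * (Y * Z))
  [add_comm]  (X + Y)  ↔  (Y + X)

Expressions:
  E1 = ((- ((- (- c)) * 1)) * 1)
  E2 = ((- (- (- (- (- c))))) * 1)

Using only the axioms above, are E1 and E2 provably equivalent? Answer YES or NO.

step 1: mul_one (→) rewrites ((- ((- (- c)) * 1)) * 1) into (- ((- (- c)) * 1))
step 2: mul_one (→) rewrites ((- (- c)) * 1) into (- (- c)), now (- (- (- c)))
step 3: mul_one (←) rewrites (- (- (- c))) into ((- (- (- c))) * 1)
step 4: neg_neg (←) rewrites (- (- c)) into (- (- (- (- c)))), which is E2

YES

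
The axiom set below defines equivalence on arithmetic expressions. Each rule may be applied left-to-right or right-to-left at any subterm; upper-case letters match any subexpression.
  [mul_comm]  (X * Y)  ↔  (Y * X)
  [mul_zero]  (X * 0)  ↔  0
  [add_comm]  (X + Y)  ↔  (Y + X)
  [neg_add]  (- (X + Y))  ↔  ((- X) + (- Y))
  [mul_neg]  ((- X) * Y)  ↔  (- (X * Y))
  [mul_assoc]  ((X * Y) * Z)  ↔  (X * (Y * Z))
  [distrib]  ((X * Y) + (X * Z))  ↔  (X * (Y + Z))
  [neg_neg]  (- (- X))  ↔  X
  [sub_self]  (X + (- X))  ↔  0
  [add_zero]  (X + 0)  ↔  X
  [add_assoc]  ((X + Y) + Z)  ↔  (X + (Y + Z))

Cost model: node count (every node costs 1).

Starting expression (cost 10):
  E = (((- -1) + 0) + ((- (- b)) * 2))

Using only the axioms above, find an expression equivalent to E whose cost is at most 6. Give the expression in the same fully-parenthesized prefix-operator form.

step 1: neg_neg (→) rewrites (- (- b)) into b, now (((- -1) + 0) + (b * 2))
step 2: add_zero (→) rewrites ((- -1) + 0) into (- -1), reaching cost 6 (bound 6)

((- -1) + (b * 2))   [cost 6]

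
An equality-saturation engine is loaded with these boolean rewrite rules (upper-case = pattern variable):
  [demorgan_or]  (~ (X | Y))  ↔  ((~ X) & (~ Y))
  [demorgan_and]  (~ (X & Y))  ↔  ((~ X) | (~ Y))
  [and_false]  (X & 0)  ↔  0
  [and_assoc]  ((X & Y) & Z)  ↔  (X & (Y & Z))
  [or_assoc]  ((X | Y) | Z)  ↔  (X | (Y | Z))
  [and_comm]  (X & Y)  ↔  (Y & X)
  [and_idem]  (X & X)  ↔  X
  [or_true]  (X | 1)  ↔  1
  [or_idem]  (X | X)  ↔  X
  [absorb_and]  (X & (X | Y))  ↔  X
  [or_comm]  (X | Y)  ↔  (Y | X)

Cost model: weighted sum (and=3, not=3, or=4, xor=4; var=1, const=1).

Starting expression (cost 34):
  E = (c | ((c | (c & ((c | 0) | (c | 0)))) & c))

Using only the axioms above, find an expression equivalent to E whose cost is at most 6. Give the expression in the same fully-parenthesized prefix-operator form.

step 1: or_idem (→) rewrites ((c | 0) | (c | 0)) into (c | 0), now (c | ((c | (c & (c | 0))) & c))
step 2: absorb_and (→) rewrites (c & (c | 0)) into c, now (c | ((c | c) & c))
step 3: or_idem (→) rewrites (c | c) into c, now (c | (c & c))
step 4: and_idem (→) rewrites (c & c) into c, reaching cost 6 (bound 6)

(c | c)   [cost 6]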